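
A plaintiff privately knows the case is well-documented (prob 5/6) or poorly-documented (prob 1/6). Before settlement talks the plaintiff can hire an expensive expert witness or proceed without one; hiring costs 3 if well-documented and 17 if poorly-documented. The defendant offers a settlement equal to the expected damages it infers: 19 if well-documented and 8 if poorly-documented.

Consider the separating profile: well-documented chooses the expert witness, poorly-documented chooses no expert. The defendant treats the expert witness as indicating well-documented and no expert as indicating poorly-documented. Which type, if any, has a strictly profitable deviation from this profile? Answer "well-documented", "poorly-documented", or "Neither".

The expert witness pays 19; no expert pays 8.
well-documented: assigned the expert witness, nets 19 − 3 = 16; deviating to no expert nets 8.
poorly-documented: assigned no expert, nets 8; deviating to the expert witness nets 19 − 17 = 2.
Both types strictly prefer their assigned action; no profitable deviation.

Neither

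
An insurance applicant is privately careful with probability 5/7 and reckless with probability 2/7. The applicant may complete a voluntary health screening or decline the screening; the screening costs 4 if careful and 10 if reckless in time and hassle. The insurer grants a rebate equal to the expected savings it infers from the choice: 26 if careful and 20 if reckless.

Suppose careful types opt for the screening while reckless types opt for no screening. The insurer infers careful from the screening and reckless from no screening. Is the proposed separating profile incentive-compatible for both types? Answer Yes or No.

Yes

Under these beliefs, the screening earns rebate 26 and no screening earns rebate 20.
careful: the screening nets 26 − 4 = 22; no screening nets 20. careful prefers the screening.
reckless: the screening nets 26 − 10 = 16; no screening nets 20. reckless prefers no screening.
Neither type deviates, so the separating profile is an equilibrium.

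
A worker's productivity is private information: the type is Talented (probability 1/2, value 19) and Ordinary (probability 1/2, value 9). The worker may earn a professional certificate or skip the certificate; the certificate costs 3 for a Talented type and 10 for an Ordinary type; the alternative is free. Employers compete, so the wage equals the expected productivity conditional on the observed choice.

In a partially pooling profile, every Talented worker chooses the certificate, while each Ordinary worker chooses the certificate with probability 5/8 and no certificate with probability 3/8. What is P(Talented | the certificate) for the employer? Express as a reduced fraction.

8/13

P(the certificate) = (1/2)·1 + (1/2)·(5/8) = 13/16.
By Bayes' rule, P(Talented | the certificate) = (1/2) / (13/16) = 8/13.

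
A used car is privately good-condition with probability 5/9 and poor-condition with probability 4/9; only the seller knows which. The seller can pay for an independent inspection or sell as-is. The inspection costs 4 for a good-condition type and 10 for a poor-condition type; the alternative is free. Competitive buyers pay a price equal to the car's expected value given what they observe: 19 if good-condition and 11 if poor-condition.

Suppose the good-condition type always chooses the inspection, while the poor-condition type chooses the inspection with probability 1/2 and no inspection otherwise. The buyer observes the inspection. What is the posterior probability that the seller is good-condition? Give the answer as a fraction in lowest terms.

P(the inspection) = (5/9)·1 + (4/9)·(1/2) = 7/9.
By Bayes' rule, P(good-condition | the inspection) = (5/9) / (7/9) = 5/7.

5/7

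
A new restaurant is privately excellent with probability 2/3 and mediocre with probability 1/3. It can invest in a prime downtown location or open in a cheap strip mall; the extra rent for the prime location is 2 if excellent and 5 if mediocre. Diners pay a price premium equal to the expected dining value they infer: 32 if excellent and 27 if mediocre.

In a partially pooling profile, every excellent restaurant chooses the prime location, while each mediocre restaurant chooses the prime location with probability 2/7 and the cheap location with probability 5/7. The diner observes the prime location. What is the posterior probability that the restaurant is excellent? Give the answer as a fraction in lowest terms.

7/8

P(the prime location) = (2/3)·1 + (1/3)·(2/7) = 16/21.
By Bayes' rule, P(excellent | the prime location) = (2/3) / (16/21) = 7/8.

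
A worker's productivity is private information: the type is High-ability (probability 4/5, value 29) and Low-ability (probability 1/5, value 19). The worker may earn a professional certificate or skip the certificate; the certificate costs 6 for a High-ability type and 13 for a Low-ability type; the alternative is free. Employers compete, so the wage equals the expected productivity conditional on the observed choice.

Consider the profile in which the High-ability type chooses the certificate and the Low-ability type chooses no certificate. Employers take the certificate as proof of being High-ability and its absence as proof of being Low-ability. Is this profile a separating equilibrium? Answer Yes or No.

Under these beliefs, the certificate earns wage 29 and no certificate earns wage 19.
High-ability: the certificate nets 29 − 6 = 23; no certificate nets 19. High-ability prefers the certificate.
Low-ability: the certificate nets 29 − 13 = 16; no certificate nets 19. Low-ability prefers no certificate.
Neither type deviates, so the separating profile is an equilibrium.

Yes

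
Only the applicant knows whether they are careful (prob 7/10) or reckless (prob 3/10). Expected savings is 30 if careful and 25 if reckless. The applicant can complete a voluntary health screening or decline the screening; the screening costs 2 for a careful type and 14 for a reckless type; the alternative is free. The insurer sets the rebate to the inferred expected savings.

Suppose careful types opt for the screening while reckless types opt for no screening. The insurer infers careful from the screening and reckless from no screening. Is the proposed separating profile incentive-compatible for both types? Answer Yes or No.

Yes

Under these beliefs, the screening earns rebate 30 and no screening earns rebate 25.
careful: the screening nets 30 − 2 = 28; no screening nets 25. careful prefers the screening.
reckless: the screening nets 30 − 14 = 16; no screening nets 25. reckless prefers no screening.
Neither type deviates, so the separating profile is an equilibrium.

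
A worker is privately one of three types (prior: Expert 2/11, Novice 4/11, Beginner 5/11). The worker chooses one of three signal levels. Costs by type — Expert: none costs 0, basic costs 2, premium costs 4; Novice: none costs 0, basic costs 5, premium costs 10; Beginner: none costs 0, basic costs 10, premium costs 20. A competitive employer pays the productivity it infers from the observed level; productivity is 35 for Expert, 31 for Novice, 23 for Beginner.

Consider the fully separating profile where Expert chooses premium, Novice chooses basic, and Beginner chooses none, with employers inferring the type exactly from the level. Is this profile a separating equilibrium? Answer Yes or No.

Separating wages: premium → 35, basic → 31, none → 23.
Expert (assigned premium): none: 23 − 0 = 23; basic: 31 − 2 = 29; premium: 35 − 4 = 31. Expert stays.
Novice (assigned basic): none: 23 − 0 = 23; basic: 31 − 5 = 26; premium: 35 − 10 = 25. Novice stays.
Beginner (assigned none): none: 23 − 0 = 23; basic: 31 − 10 = 21; premium: 35 − 20 = 15. Beginner stays.
Every type prefers its assigned level; separation holds.

Yes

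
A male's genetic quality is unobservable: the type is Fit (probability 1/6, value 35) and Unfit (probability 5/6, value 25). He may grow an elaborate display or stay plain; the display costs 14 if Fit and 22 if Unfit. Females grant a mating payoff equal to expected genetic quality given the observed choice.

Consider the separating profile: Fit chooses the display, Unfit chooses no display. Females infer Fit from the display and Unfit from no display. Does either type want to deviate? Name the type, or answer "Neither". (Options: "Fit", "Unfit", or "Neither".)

Fit

The display pays 35; no display pays 25.
Fit: assigned the display, nets 35 − 14 = 21; deviating to no display nets 25.
Unfit: assigned no display, nets 25; deviating to the display nets 35 − 22 = 13.
The Fit type gains 4 by deviating.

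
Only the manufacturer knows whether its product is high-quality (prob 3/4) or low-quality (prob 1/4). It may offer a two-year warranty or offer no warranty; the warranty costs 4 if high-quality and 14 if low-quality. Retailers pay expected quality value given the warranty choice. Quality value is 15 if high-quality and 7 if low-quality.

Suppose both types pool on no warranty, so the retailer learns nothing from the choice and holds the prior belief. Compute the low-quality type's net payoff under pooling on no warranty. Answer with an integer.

13

Pooled price = 3/4·15 + 1/4·7 = 13.
low-quality pays no cost for no warranty, so net payoff = 13.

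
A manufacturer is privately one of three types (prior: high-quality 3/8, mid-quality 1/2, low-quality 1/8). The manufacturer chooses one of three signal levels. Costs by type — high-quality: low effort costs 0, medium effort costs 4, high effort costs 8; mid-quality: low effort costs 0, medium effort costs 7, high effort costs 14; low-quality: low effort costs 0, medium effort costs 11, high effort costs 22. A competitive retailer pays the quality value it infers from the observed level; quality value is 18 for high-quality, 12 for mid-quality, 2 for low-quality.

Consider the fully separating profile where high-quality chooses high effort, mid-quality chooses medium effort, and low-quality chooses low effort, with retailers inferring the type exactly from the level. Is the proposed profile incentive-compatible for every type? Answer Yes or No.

Separating prices: high effort → 18, medium effort → 12, low effort → 2.
high-quality (assigned high effort): low effort: 2 − 0 = 2; medium effort: 12 − 4 = 8; high effort: 18 − 8 = 10. high-quality stays.
mid-quality (assigned medium effort): low effort: 2 − 0 = 2; medium effort: 12 − 7 = 5; high effort: 18 − 14 = 4. mid-quality stays.
low-quality (assigned low effort): low effort: 2 − 0 = 2; medium effort: 12 − 11 = 1; high effort: 18 − 22 = -4. low-quality stays.
Every type prefers its assigned level; separation holds.

Yes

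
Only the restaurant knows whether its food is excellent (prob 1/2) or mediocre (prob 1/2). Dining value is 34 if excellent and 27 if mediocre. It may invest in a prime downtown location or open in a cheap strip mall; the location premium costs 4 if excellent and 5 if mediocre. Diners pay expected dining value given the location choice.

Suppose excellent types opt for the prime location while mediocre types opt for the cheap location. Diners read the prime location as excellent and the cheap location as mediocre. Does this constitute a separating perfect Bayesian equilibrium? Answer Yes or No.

No

Under these beliefs, the prime location earns price premium 34 and the cheap location earns price premium 27.
excellent: the prime location nets 34 − 4 = 30; the cheap location nets 27. excellent prefers the prime location.
mediocre: the prime location nets 34 − 5 = 29; the cheap location nets 27. mediocre would deviate to the prime location.
mediocre has a profitable deviation, so the profile is not an equilibrium.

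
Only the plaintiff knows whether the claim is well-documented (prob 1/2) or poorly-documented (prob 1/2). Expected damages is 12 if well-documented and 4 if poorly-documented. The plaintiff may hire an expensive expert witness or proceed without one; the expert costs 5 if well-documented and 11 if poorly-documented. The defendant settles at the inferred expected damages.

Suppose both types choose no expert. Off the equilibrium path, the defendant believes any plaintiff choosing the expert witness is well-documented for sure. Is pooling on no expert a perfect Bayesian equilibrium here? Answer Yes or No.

Yes

On path, the defendant holds the prior and pays 1/2·12 + 1/2·4 = 8. Off path (the expert witness), believing well-documented, it pays 12.
well-documented: no expert nets 8; the expert witness nets 12 − 5 = 7. well-documented stays.
poorly-documented: no expert nets 8; the expert witness nets 12 − 11 = 1. poorly-documented stays.
No type deviates, so pooling is sustained.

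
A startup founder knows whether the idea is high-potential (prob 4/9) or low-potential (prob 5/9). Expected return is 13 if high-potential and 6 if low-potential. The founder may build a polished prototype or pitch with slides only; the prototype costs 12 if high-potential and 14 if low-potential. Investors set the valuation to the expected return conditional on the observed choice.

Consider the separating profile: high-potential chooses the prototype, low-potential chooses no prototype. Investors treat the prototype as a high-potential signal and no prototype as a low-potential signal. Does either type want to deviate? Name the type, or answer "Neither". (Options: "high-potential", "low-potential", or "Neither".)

The prototype pays 13; no prototype pays 6.
high-potential: assigned the prototype, nets 13 − 12 = 1; deviating to no prototype nets 6.
low-potential: assigned no prototype, nets 6; deviating to the prototype nets 13 − 14 = -1.
The high-potential type gains 5 by deviating.

high-potential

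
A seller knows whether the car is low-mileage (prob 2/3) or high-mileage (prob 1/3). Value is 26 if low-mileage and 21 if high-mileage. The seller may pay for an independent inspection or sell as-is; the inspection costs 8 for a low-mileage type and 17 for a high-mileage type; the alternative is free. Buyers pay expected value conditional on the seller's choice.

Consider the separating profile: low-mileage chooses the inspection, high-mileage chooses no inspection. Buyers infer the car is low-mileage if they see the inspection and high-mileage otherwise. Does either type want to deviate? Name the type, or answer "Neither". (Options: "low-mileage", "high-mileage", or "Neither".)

low-mileage

The inspection pays 26; no inspection pays 21.
low-mileage: assigned the inspection, nets 26 − 8 = 18; deviating to no inspection nets 21.
high-mileage: assigned no inspection, nets 21; deviating to the inspection nets 26 − 17 = 9.
The low-mileage type gains 3 by deviating.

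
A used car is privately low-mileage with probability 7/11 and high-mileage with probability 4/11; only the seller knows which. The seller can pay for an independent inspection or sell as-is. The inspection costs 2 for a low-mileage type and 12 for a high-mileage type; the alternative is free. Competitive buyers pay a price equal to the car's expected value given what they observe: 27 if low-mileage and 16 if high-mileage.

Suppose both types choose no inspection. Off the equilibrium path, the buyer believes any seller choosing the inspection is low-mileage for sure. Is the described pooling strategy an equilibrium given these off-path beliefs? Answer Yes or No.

No

On path, the buyer holds the prior and pays 7/11·27 + 4/11·16 = 23. Off path (the inspection), believing low-mileage, it pays 27.
low-mileage: no inspection nets 23; the inspection nets 27 − 2 = 25. low-mileage would deviate.
high-mileage: no inspection nets 23; the inspection nets 27 − 12 = 15. high-mileage stays.
A type deviates, so pooling fails.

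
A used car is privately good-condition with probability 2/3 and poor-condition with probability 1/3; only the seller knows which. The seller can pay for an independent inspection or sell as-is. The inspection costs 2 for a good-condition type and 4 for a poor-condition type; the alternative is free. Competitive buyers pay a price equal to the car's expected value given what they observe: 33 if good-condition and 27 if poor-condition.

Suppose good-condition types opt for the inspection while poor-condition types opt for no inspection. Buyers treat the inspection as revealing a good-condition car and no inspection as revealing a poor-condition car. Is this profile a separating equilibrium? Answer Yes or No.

Under these beliefs, the inspection earns price 33 and no inspection earns price 27.
good-condition: the inspection nets 33 − 2 = 31; no inspection nets 27. good-condition prefers the inspection.
poor-condition: the inspection nets 33 − 4 = 29; no inspection nets 27. poor-condition would deviate to the inspection.
poor-condition has a profitable deviation, so the profile is not an equilibrium.

No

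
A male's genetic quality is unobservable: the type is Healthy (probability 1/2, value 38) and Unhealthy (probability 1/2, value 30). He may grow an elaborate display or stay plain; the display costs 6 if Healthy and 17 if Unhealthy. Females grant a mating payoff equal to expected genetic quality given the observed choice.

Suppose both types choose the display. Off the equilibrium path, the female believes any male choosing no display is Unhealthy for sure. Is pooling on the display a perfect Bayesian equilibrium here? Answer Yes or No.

On path, the female holds the prior and pays 1/2·38 + 1/2·30 = 34. Off path (no display), believing Unhealthy, it pays 30.
Healthy: the display nets 34 − 6 = 28; no display nets 30. Healthy would deviate.
Unhealthy: the display nets 34 − 17 = 17; no display nets 30. Unhealthy would deviate.
A type deviates, so pooling fails.

No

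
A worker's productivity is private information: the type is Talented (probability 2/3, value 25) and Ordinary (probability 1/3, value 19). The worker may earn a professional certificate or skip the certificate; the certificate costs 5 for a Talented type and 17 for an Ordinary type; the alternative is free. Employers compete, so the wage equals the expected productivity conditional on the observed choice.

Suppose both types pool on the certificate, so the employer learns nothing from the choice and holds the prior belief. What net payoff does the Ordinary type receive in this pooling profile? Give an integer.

Pooled wage = 2/3·25 + 1/3·19 = 23.
Ordinary pays cost 17 for the certificate, so net payoff = 23 − 17 = 6.

6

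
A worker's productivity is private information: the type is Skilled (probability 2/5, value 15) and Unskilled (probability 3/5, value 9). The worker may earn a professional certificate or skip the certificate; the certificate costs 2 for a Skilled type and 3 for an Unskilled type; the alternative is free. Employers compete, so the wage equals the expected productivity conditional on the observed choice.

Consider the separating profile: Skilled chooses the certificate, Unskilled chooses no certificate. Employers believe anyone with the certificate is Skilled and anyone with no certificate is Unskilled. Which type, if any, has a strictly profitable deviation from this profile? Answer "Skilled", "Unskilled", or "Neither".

The certificate pays 15; no certificate pays 9.
Skilled: assigned the certificate, nets 15 − 2 = 13; deviating to no certificate nets 9.
Unskilled: assigned no certificate, nets 9; deviating to the certificate nets 15 − 3 = 12.
The Unskilled type gains 3 by deviating.

Unskilled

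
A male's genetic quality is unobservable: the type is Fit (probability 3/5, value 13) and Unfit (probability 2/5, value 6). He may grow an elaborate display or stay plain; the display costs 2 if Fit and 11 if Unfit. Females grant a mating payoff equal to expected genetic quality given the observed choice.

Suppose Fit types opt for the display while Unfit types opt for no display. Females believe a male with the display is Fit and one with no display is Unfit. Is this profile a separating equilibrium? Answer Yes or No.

Yes

Under these beliefs, the display earns mating payoff 13 and no display earns mating payoff 6.
Fit: the display nets 13 − 2 = 11; no display nets 6. Fit prefers the display.
Unfit: the display nets 13 − 11 = 2; no display nets 6. Unfit prefers no display.
Neither type deviates, so the separating profile is an equilibrium.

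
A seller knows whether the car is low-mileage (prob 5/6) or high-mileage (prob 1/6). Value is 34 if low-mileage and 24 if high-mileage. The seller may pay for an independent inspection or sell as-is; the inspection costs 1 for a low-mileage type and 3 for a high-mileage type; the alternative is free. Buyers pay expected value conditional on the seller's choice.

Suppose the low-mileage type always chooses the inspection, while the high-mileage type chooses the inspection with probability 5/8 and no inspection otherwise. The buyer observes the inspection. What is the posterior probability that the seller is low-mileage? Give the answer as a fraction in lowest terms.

P(the inspection) = (5/6)·1 + (1/6)·(5/8) = 15/16.
By Bayes' rule, P(low-mileage | the inspection) = (5/6) / (15/16) = 8/9.

8/9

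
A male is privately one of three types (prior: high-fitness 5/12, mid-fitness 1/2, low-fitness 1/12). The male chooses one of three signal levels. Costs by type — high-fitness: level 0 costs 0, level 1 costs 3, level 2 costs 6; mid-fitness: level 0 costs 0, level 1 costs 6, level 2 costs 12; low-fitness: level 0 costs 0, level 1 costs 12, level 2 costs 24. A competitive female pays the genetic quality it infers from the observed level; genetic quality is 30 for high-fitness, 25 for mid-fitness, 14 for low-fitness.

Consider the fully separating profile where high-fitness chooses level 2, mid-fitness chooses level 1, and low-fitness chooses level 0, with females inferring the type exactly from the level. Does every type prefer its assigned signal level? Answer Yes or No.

Separating mating payoffs: level 2 → 30, level 1 → 25, level 0 → 14.
high-fitness (assigned level 2): level 0: 14 − 0 = 14; level 1: 25 − 3 = 22; level 2: 30 − 6 = 24. high-fitness stays.
mid-fitness (assigned level 1): level 0: 14 − 0 = 14; level 1: 25 − 6 = 19; level 2: 30 − 12 = 18. mid-fitness stays.
low-fitness (assigned level 0): level 0: 14 − 0 = 14; level 1: 25 − 12 = 13; level 2: 30 − 24 = 6. low-fitness stays.
Every type prefers its assigned level; separation holds.

Yes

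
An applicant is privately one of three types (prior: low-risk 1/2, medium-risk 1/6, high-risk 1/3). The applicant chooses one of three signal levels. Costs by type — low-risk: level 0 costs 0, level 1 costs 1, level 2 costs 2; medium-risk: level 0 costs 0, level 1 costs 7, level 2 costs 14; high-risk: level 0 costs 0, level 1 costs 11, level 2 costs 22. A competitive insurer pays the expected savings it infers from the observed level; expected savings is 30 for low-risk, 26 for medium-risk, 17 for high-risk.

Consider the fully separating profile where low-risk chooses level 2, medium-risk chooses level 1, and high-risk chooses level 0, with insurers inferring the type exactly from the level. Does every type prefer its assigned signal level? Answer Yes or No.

Separating rebates: level 2 → 30, level 1 → 26, level 0 → 17.
low-risk (assigned level 2): level 0: 17 − 0 = 17; level 1: 26 − 1 = 25; level 2: 30 − 2 = 28. low-risk stays.
medium-risk (assigned level 1): level 0: 17 − 0 = 17; level 1: 26 − 7 = 19; level 2: 30 − 14 = 16. medium-risk stays.
high-risk (assigned level 0): level 0: 17 − 0 = 17; level 1: 26 − 11 = 15; level 2: 30 − 22 = 8. high-risk stays.
Every type prefers its assigned level; separation holds.

Yes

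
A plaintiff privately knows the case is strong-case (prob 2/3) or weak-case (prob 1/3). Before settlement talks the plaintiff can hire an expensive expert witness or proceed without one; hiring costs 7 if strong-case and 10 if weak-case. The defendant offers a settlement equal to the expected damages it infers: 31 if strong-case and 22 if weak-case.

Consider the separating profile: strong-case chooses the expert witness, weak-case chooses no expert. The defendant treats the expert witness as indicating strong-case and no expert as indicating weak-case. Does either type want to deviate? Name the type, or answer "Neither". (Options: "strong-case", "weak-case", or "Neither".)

Neither

The expert witness pays 31; no expert pays 22.
strong-case: assigned the expert witness, nets 31 − 7 = 24; deviating to no expert nets 22.
weak-case: assigned no expert, nets 22; deviating to the expert witness nets 31 − 10 = 21.
Both types strictly prefer their assigned action; no profitable deviation.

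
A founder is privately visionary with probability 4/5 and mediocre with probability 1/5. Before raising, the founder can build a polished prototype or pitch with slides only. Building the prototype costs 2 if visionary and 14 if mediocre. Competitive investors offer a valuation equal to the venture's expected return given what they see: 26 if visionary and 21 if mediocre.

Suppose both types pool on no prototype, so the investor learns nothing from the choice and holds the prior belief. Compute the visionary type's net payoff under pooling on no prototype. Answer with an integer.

25

Pooled valuation = 4/5·26 + 1/5·21 = 25.
visionary pays no cost for no prototype, so net payoff = 25.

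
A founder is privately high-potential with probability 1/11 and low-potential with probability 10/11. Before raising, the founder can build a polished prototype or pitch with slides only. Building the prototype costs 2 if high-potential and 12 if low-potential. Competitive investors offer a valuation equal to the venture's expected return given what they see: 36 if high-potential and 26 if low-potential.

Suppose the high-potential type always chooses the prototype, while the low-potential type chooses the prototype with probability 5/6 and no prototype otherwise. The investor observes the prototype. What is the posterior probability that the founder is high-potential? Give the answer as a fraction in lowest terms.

P(the prototype) = (1/11)·1 + (10/11)·(5/6) = 28/33.
By Bayes' rule, P(high-potential | the prototype) = (1/11) / (28/33) = 3/28.

3/28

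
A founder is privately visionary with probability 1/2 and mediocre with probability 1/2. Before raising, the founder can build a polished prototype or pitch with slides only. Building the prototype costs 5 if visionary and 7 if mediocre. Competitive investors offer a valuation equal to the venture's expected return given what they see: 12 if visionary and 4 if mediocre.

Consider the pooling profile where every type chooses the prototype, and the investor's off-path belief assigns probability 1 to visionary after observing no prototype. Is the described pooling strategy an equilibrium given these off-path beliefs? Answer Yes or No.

No

On path, the investor holds the prior and pays 1/2·12 + 1/2·4 = 8. Off path (no prototype), believing visionary, it pays 12.
visionary: the prototype nets 8 − 5 = 3; no prototype nets 12. visionary would deviate.
mediocre: the prototype nets 8 − 7 = 1; no prototype nets 12. mediocre would deviate.
A type deviates, so pooling fails.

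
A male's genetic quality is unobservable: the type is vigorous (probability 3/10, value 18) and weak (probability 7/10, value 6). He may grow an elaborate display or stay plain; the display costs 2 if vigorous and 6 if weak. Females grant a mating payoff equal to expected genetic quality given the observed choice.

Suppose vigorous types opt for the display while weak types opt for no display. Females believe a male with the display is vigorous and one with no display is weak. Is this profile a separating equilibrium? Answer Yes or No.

Under these beliefs, the display earns mating payoff 18 and no display earns mating payoff 6.
vigorous: the display nets 18 − 2 = 16; no display nets 6. vigorous prefers the display.
weak: the display nets 18 − 6 = 12; no display nets 6. weak would deviate to the display.
weak has a profitable deviation, so the profile is not an equilibrium.

No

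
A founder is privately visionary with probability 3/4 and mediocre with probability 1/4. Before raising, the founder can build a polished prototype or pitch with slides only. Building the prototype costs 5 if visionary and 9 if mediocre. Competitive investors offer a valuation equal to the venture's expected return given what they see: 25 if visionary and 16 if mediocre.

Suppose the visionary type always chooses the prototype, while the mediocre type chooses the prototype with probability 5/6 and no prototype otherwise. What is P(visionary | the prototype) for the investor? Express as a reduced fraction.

P(the prototype) = (3/4)·1 + (1/4)·(5/6) = 23/24.
By Bayes' rule, P(visionary | the prototype) = (3/4) / (23/24) = 18/23.

18/23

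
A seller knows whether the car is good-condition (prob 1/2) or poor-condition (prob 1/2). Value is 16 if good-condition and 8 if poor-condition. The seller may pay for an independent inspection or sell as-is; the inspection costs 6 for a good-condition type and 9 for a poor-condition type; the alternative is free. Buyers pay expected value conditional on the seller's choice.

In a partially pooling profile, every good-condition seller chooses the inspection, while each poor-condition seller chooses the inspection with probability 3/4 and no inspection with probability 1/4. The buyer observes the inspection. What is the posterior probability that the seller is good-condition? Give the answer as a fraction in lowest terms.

4/7

P(the inspection) = (1/2)·1 + (1/2)·(3/4) = 7/8.
By Bayes' rule, P(good-condition | the inspection) = (1/2) / (7/8) = 4/7.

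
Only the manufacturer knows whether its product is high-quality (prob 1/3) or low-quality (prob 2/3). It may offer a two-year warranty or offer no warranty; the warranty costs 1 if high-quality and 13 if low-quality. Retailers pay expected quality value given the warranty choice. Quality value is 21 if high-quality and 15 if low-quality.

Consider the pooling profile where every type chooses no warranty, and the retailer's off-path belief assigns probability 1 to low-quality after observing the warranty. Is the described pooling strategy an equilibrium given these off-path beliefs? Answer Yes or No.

On path, the retailer holds the prior and pays 1/3·21 + 2/3·15 = 17. Off path (the warranty), believing low-quality, it pays 15.
high-quality: no warranty nets 17; the warranty nets 15 − 1 = 14. high-quality stays.
low-quality: no warranty nets 17; the warranty nets 15 − 13 = 2. low-quality stays.
No type deviates, so pooling is sustained.

Yes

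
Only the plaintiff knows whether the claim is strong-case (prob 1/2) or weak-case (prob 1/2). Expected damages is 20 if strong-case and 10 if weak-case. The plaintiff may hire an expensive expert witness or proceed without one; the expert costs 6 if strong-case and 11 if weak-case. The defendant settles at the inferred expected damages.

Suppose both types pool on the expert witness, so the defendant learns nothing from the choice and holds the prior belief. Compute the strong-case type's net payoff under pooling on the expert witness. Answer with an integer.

9

Pooled settlement = 1/2·20 + 1/2·10 = 15.
strong-case pays cost 6 for the expert witness, so net payoff = 15 − 6 = 9.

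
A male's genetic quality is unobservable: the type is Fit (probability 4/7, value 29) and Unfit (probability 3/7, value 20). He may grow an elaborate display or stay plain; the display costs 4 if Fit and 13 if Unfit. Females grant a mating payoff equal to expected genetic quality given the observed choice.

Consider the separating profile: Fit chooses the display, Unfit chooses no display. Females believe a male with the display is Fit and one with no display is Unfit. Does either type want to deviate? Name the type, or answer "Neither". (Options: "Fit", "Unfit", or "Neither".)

The display pays 29; no display pays 20.
Fit: assigned the display, nets 29 − 4 = 25; deviating to no display nets 20.
Unfit: assigned no display, nets 20; deviating to the display nets 29 − 13 = 16.
Both types strictly prefer their assigned action; no profitable deviation.

Neither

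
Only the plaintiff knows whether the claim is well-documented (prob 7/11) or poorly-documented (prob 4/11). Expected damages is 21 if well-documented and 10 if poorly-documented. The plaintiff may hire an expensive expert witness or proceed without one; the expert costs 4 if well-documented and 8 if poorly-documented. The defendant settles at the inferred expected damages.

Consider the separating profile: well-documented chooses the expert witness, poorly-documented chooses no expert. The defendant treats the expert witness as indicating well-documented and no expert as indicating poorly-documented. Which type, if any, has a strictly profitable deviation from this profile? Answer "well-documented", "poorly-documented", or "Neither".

The expert witness pays 21; no expert pays 10.
well-documented: assigned the expert witness, nets 21 − 4 = 17; deviating to no expert nets 10.
poorly-documented: assigned no expert, nets 10; deviating to the expert witness nets 21 − 8 = 13.
The poorly-documented type gains 3 by deviating.

poorly-documented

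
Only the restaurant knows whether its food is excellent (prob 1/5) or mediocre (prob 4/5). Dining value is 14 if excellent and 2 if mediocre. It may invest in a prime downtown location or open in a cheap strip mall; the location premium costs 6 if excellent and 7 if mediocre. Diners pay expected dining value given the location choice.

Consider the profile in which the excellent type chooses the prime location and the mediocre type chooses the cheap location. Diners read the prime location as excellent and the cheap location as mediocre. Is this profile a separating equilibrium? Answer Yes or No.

Under these beliefs, the prime location earns price premium 14 and the cheap location earns price premium 2.
excellent: the prime location nets 14 − 6 = 8; the cheap location nets 2. excellent prefers the prime location.
mediocre: the prime location nets 14 − 7 = 7; the cheap location nets 2. mediocre would deviate to the prime location.
mediocre has a profitable deviation, so the profile is not an equilibrium.

No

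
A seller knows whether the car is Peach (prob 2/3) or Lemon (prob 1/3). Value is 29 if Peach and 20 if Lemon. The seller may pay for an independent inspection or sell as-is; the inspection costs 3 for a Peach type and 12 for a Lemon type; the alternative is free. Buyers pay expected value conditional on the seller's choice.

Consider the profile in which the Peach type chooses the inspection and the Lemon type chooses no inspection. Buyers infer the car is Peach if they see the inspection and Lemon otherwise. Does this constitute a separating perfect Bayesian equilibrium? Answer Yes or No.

Under these beliefs, the inspection earns price 29 and no inspection earns price 20.
Peach: the inspection nets 29 − 3 = 26; no inspection nets 20. Peach prefers the inspection.
Lemon: the inspection nets 29 − 12 = 17; no inspection nets 20. Lemon prefers no inspection.
Neither type deviates, so the separating profile is an equilibrium.

Yes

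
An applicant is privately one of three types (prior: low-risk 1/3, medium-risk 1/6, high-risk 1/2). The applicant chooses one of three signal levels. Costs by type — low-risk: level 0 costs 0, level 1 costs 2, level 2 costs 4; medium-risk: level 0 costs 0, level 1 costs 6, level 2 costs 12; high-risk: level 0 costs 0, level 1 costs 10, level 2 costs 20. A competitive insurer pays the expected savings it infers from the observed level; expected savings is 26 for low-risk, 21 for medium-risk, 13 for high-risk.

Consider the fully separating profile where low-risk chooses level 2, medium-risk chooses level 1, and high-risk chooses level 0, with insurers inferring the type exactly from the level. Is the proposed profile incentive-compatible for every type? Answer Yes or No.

Separating rebates: level 2 → 26, level 1 → 21, level 0 → 13.
low-risk (assigned level 2): level 0: 13 − 0 = 13; level 1: 21 − 2 = 19; level 2: 26 − 4 = 22. low-risk stays.
medium-risk (assigned level 1): level 0: 13 − 0 = 13; level 1: 21 − 6 = 15; level 2: 26 − 12 = 14. medium-risk stays.
high-risk (assigned level 0): level 0: 13 − 0 = 13; level 1: 21 − 10 = 11; level 2: 26 − 20 = 6. high-risk stays.
Every type prefers its assigned level; separation holds.

Yes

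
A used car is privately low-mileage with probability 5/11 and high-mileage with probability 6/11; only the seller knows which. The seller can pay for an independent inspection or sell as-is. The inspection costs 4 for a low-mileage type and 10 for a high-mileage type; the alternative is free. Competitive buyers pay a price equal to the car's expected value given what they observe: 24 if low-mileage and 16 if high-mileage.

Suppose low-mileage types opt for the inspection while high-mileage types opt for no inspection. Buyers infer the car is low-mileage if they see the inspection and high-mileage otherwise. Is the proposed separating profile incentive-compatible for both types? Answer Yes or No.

Yes

Under these beliefs, the inspection earns price 24 and no inspection earns price 16.
low-mileage: the inspection nets 24 − 4 = 20; no inspection nets 16. low-mileage prefers the inspection.
high-mileage: the inspection nets 24 − 10 = 14; no inspection nets 16. high-mileage prefers no inspection.
Neither type deviates, so the separating profile is an equilibrium.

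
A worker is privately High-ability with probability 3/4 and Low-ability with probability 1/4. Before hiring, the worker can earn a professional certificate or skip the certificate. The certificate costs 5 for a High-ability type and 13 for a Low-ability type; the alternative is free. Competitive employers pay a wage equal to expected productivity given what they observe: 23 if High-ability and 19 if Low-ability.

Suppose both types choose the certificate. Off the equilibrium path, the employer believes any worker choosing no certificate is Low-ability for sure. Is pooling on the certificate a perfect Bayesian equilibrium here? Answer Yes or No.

No

On path, the employer holds the prior and pays 3/4·23 + 1/4·19 = 22. Off path (no certificate), believing Low-ability, it pays 19.
High-ability: the certificate nets 22 − 5 = 17; no certificate nets 19. High-ability would deviate.
Low-ability: the certificate nets 22 − 13 = 9; no certificate nets 19. Low-ability would deviate.
A type deviates, so pooling fails.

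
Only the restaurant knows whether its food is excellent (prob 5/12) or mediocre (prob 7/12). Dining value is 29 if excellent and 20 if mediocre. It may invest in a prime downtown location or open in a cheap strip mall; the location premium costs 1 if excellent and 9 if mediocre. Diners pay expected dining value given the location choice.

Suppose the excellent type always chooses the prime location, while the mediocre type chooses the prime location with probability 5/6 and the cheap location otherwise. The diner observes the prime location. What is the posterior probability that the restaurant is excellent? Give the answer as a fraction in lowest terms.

P(the prime location) = (5/12)·1 + (7/12)·(5/6) = 65/72.
By Bayes' rule, P(excellent | the prime location) = (5/12) / (65/72) = 6/13.

6/13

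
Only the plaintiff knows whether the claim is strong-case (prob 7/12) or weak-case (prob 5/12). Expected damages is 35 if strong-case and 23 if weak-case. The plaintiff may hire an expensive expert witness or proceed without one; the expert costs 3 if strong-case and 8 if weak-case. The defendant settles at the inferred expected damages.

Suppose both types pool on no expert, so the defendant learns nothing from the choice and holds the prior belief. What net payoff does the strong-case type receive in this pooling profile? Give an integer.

30

Pooled settlement = 7/12·35 + 5/12·23 = 30.
strong-case pays no cost for no expert, so net payoff = 30.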